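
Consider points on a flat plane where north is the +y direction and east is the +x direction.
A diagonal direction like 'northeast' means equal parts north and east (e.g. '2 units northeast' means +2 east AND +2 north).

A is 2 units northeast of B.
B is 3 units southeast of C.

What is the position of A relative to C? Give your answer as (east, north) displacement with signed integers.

Answer: A is at (east=5, north=-1) relative to C.

Derivation:
Place C at the origin (east=0, north=0).
  B is 3 units southeast of C: delta (east=+3, north=-3); B at (east=3, north=-3).
  A is 2 units northeast of B: delta (east=+2, north=+2); A at (east=5, north=-1).
Therefore A relative to C: (east=5, north=-1).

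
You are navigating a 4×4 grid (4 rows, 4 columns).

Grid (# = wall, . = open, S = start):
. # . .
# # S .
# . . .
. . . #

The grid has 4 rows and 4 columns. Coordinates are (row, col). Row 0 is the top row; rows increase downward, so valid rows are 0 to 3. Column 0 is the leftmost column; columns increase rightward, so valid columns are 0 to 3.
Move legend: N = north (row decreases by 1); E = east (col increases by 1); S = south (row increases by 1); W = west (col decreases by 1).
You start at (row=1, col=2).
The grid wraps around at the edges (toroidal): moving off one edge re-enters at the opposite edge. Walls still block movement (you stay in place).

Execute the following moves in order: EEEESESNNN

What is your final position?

Start: (row=1, col=2)
  E (east): (row=1, col=2) -> (row=1, col=3)
  [×3]E (east): blocked, stay at (row=1, col=3)
  S (south): (row=1, col=3) -> (row=2, col=3)
  E (east): blocked, stay at (row=2, col=3)
  S (south): blocked, stay at (row=2, col=3)
  N (north): (row=2, col=3) -> (row=1, col=3)
  N (north): (row=1, col=3) -> (row=0, col=3)
  N (north): blocked, stay at (row=0, col=3)
Final: (row=0, col=3)

Answer: Final position: (row=0, col=3)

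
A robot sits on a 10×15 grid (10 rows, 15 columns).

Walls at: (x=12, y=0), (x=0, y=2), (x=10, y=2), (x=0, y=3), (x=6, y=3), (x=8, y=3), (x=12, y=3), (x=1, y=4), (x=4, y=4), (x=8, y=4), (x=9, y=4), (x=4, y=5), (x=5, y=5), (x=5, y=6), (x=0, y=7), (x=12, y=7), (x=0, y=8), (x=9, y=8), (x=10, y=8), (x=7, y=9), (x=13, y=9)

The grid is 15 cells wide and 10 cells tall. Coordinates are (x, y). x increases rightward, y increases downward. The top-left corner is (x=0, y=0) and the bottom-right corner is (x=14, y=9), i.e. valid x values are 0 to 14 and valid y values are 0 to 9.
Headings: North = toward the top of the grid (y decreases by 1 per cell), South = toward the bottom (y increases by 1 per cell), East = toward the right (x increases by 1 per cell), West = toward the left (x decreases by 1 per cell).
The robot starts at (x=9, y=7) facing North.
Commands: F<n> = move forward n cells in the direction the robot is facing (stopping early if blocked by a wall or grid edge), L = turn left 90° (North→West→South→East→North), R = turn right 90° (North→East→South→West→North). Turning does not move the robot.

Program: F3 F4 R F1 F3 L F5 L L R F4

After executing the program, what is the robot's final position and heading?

Start: (x=9, y=7), facing North
  F3: move forward 2/3 (blocked), now at (x=9, y=5)
  F4: move forward 0/4 (blocked), now at (x=9, y=5)
  R: turn right, now facing East
  F1: move forward 1, now at (x=10, y=5)
  F3: move forward 3, now at (x=13, y=5)
  L: turn left, now facing North
  F5: move forward 5, now at (x=13, y=0)
  L: turn left, now facing West
  L: turn left, now facing South
  R: turn right, now facing West
  F4: move forward 0/4 (blocked), now at (x=13, y=0)
Final: (x=13, y=0), facing West

Answer: Final position: (x=13, y=0), facing West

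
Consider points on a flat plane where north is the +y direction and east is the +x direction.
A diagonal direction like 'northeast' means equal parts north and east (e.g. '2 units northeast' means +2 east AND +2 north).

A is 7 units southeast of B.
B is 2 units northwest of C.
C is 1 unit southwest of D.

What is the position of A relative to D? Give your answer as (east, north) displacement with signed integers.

Answer: A is at (east=4, north=-6) relative to D.

Derivation:
Place D at the origin (east=0, north=0).
  C is 1 unit southwest of D: delta (east=-1, north=-1); C at (east=-1, north=-1).
  B is 2 units northwest of C: delta (east=-2, north=+2); B at (east=-3, north=1).
  A is 7 units southeast of B: delta (east=+7, north=-7); A at (east=4, north=-6).
Therefore A relative to D: (east=4, north=-6).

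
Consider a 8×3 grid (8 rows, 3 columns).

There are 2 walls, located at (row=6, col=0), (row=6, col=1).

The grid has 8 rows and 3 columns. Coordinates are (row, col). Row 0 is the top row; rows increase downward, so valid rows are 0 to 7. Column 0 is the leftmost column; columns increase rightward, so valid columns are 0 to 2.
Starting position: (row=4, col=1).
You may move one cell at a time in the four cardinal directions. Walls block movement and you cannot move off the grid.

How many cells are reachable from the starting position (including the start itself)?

BFS flood-fill from (row=4, col=1):
  Distance 0: (row=4, col=1)
  Distance 1: (row=3, col=1), (row=4, col=0), (row=4, col=2), (row=5, col=1)
  Distance 2: (row=2, col=1), (row=3, col=0), (row=3, col=2), (row=5, col=0), (row=5, col=2)
  Distance 3: (row=1, col=1), (row=2, col=0), (row=2, col=2), (row=6, col=2)
  Distance 4: (row=0, col=1), (row=1, col=0), (row=1, col=2), (row=7, col=2)
  Distance 5: (row=0, col=0), (row=0, col=2), (row=7, col=1)
  Distance 6: (row=7, col=0)
Total reachable: 22 (grid has 22 open cells total)

Answer: Reachable cells: 22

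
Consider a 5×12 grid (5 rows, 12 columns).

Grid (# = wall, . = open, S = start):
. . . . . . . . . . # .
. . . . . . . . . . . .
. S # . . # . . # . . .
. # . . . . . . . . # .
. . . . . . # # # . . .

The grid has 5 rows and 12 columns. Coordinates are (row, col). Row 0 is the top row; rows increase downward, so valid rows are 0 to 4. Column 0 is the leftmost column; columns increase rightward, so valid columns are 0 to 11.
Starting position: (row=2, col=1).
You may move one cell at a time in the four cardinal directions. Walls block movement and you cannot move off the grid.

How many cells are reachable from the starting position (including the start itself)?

Answer: Reachable cells: 51

Derivation:
BFS flood-fill from (row=2, col=1):
  Distance 0: (row=2, col=1)
  Distance 1: (row=1, col=1), (row=2, col=0)
  Distance 2: (row=0, col=1), (row=1, col=0), (row=1, col=2), (row=3, col=0)
  Distance 3: (row=0, col=0), (row=0, col=2), (row=1, col=3), (row=4, col=0)
  Distance 4: (row=0, col=3), (row=1, col=4), (row=2, col=3), (row=4, col=1)
  Distance 5: (row=0, col=4), (row=1, col=5), (row=2, col=4), (row=3, col=3), (row=4, col=2)
  Distance 6: (row=0, col=5), (row=1, col=6), (row=3, col=2), (row=3, col=4), (row=4, col=3)
  Distance 7: (row=0, col=6), (row=1, col=7), (row=2, col=6), (row=3, col=5), (row=4, col=4)
  Distance 8: (row=0, col=7), (row=1, col=8), (row=2, col=7), (row=3, col=6), (row=4, col=5)
  Distance 9: (row=0, col=8), (row=1, col=9), (row=3, col=7)
  Distance 10: (row=0, col=9), (row=1, col=10), (row=2, col=9), (row=3, col=8)
  Distance 11: (row=1, col=11), (row=2, col=10), (row=3, col=9)
  Distance 12: (row=0, col=11), (row=2, col=11), (row=4, col=9)
  Distance 13: (row=3, col=11), (row=4, col=10)
  Distance 14: (row=4, col=11)
Total reachable: 51 (grid has 51 open cells total)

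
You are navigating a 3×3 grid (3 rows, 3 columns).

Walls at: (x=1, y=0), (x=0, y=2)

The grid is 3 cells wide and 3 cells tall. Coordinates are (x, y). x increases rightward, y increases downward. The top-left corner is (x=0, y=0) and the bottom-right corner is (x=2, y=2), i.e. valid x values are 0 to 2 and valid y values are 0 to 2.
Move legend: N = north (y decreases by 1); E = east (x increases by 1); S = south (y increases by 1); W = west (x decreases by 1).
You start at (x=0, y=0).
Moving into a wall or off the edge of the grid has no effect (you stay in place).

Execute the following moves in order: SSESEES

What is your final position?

Start: (x=0, y=0)
  S (south): (x=0, y=0) -> (x=0, y=1)
  S (south): blocked, stay at (x=0, y=1)
  E (east): (x=0, y=1) -> (x=1, y=1)
  S (south): (x=1, y=1) -> (x=1, y=2)
  E (east): (x=1, y=2) -> (x=2, y=2)
  E (east): blocked, stay at (x=2, y=2)
  S (south): blocked, stay at (x=2, y=2)
Final: (x=2, y=2)

Answer: Final position: (x=2, y=2)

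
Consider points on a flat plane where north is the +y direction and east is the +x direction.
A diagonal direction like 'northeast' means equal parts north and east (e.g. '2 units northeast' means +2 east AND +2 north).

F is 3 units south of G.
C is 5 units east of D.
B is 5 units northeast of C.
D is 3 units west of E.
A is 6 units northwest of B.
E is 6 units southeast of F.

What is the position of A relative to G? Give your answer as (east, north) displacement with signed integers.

Place G at the origin (east=0, north=0).
  F is 3 units south of G: delta (east=+0, north=-3); F at (east=0, north=-3).
  E is 6 units southeast of F: delta (east=+6, north=-6); E at (east=6, north=-9).
  D is 3 units west of E: delta (east=-3, north=+0); D at (east=3, north=-9).
  C is 5 units east of D: delta (east=+5, north=+0); C at (east=8, north=-9).
  B is 5 units northeast of C: delta (east=+5, north=+5); B at (east=13, north=-4).
  A is 6 units northwest of B: delta (east=-6, north=+6); A at (east=7, north=2).
Therefore A relative to G: (east=7, north=2).

Answer: A is at (east=7, north=2) relative to G.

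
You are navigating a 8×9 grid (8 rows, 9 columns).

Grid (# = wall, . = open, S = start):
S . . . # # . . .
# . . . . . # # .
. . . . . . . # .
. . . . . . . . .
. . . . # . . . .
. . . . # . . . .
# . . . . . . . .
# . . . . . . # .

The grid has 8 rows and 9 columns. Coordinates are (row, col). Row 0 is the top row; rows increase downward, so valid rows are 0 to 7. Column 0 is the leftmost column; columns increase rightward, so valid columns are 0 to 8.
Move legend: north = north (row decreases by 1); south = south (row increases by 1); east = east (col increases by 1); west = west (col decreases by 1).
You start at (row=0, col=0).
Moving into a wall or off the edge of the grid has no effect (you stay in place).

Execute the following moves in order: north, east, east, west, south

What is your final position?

Answer: Final position: (row=1, col=1)

Derivation:
Start: (row=0, col=0)
  north (north): blocked, stay at (row=0, col=0)
  east (east): (row=0, col=0) -> (row=0, col=1)
  east (east): (row=0, col=1) -> (row=0, col=2)
  west (west): (row=0, col=2) -> (row=0, col=1)
  south (south): (row=0, col=1) -> (row=1, col=1)
Final: (row=1, col=1)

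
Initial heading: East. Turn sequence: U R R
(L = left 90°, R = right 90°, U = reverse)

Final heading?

Answer: Final heading: East

Derivation:
Start: East
  U (U-turn (180°)) -> West
  R (right (90° clockwise)) -> North
  R (right (90° clockwise)) -> East
Final: East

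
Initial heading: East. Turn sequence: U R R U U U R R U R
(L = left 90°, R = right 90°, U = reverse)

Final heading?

Start: East
  U (U-turn (180°)) -> West
  R (right (90° clockwise)) -> North
  R (right (90° clockwise)) -> East
  U (U-turn (180°)) -> West
  U (U-turn (180°)) -> East
  U (U-turn (180°)) -> West
  R (right (90° clockwise)) -> North
  R (right (90° clockwise)) -> East
  U (U-turn (180°)) -> West
  R (right (90° clockwise)) -> North
Final: North

Answer: Final heading: North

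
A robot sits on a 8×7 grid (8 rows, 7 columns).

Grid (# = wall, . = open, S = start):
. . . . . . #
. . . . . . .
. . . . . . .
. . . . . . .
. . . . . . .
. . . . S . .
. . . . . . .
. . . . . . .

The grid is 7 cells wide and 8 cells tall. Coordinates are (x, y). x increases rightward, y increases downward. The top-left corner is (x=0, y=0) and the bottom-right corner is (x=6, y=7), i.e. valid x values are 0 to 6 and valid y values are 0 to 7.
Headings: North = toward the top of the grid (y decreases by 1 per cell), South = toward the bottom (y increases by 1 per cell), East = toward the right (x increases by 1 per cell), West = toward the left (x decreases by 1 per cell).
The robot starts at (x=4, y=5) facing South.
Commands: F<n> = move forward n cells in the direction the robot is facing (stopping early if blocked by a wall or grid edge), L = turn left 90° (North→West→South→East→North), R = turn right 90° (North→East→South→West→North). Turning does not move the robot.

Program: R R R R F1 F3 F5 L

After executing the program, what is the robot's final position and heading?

Start: (x=4, y=5), facing South
  R: turn right, now facing West
  R: turn right, now facing North
  R: turn right, now facing East
  R: turn right, now facing South
  F1: move forward 1, now at (x=4, y=6)
  F3: move forward 1/3 (blocked), now at (x=4, y=7)
  F5: move forward 0/5 (blocked), now at (x=4, y=7)
  L: turn left, now facing East
Final: (x=4, y=7), facing East

Answer: Final position: (x=4, y=7), facing East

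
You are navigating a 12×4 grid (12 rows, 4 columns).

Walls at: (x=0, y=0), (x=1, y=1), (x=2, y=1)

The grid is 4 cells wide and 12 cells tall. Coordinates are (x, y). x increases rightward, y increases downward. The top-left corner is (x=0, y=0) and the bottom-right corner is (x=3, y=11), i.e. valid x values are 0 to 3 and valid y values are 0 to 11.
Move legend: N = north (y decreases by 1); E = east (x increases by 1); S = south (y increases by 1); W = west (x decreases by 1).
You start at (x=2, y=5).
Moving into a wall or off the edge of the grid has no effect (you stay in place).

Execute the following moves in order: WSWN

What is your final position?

Start: (x=2, y=5)
  W (west): (x=2, y=5) -> (x=1, y=5)
  S (south): (x=1, y=5) -> (x=1, y=6)
  W (west): (x=1, y=6) -> (x=0, y=6)
  N (north): (x=0, y=6) -> (x=0, y=5)
Final: (x=0, y=5)

Answer: Final position: (x=0, y=5)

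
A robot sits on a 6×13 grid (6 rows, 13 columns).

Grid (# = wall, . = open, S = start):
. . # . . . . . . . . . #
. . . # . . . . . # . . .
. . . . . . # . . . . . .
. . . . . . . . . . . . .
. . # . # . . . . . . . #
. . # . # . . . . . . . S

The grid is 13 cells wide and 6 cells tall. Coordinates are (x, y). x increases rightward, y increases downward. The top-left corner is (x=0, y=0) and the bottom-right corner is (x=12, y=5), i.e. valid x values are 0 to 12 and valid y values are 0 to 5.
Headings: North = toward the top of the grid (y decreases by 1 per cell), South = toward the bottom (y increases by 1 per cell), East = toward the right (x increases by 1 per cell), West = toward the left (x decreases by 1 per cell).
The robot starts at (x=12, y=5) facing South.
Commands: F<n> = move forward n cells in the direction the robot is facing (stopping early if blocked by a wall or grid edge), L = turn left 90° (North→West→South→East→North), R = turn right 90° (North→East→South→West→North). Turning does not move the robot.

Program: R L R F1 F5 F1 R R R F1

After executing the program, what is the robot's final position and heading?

Start: (x=12, y=5), facing South
  R: turn right, now facing West
  L: turn left, now facing South
  R: turn right, now facing West
  F1: move forward 1, now at (x=11, y=5)
  F5: move forward 5, now at (x=6, y=5)
  F1: move forward 1, now at (x=5, y=5)
  R: turn right, now facing North
  R: turn right, now facing East
  R: turn right, now facing South
  F1: move forward 0/1 (blocked), now at (x=5, y=5)
Final: (x=5, y=5), facing South

Answer: Final position: (x=5, y=5), facing South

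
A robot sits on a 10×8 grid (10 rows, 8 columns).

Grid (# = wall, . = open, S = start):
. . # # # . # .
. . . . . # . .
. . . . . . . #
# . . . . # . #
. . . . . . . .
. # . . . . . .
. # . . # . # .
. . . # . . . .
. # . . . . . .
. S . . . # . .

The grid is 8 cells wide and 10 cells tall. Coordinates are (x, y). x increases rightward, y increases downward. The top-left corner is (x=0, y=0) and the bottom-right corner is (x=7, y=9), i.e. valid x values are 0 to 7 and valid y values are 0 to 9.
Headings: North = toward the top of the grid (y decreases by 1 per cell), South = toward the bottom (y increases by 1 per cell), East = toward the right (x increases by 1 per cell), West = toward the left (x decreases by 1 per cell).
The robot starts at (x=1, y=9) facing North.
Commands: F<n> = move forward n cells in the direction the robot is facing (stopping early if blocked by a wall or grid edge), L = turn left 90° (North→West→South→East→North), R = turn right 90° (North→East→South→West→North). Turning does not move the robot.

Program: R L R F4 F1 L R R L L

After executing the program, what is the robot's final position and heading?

Start: (x=1, y=9), facing North
  R: turn right, now facing East
  L: turn left, now facing North
  R: turn right, now facing East
  F4: move forward 3/4 (blocked), now at (x=4, y=9)
  F1: move forward 0/1 (blocked), now at (x=4, y=9)
  L: turn left, now facing North
  R: turn right, now facing East
  R: turn right, now facing South
  L: turn left, now facing East
  L: turn left, now facing North
Final: (x=4, y=9), facing North

Answer: Final position: (x=4, y=9), facing North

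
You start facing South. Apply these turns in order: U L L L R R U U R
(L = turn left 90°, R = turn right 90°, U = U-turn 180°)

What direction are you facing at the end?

Answer: Final heading: North

Derivation:
Start: South
  U (U-turn (180°)) -> North
  L (left (90° counter-clockwise)) -> West
  L (left (90° counter-clockwise)) -> South
  L (left (90° counter-clockwise)) -> East
  R (right (90° clockwise)) -> South
  R (right (90° clockwise)) -> West
  U (U-turn (180°)) -> East
  U (U-turn (180°)) -> West
  R (right (90° clockwise)) -> North
Final: North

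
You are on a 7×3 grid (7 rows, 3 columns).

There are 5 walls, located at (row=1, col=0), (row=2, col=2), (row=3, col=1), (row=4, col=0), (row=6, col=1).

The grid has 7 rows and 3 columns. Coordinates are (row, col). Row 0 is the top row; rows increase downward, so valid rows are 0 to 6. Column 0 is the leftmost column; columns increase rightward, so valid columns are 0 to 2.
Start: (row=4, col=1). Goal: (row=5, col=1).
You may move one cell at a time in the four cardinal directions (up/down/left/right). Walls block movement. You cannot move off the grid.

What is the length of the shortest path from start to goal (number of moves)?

BFS from (row=4, col=1) until reaching (row=5, col=1):
  Distance 0: (row=4, col=1)
  Distance 1: (row=4, col=2), (row=5, col=1)  <- goal reached here
One shortest path (1 moves): (row=4, col=1) -> (row=5, col=1)

Answer: Shortest path length: 1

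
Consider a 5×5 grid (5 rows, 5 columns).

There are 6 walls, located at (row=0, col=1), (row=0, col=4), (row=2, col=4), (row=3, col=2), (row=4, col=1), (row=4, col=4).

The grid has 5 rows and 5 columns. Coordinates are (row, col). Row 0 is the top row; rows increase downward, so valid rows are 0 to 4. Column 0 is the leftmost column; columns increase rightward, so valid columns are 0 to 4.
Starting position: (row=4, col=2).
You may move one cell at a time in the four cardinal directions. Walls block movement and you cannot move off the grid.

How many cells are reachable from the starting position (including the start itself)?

Answer: Reachable cells: 19

Derivation:
BFS flood-fill from (row=4, col=2):
  Distance 0: (row=4, col=2)
  Distance 1: (row=4, col=3)
  Distance 2: (row=3, col=3)
  Distance 3: (row=2, col=3), (row=3, col=4)
  Distance 4: (row=1, col=3), (row=2, col=2)
  Distance 5: (row=0, col=3), (row=1, col=2), (row=1, col=4), (row=2, col=1)
  Distance 6: (row=0, col=2), (row=1, col=1), (row=2, col=0), (row=3, col=1)
  Distance 7: (row=1, col=0), (row=3, col=0)
  Distance 8: (row=0, col=0), (row=4, col=0)
Total reachable: 19 (grid has 19 open cells total)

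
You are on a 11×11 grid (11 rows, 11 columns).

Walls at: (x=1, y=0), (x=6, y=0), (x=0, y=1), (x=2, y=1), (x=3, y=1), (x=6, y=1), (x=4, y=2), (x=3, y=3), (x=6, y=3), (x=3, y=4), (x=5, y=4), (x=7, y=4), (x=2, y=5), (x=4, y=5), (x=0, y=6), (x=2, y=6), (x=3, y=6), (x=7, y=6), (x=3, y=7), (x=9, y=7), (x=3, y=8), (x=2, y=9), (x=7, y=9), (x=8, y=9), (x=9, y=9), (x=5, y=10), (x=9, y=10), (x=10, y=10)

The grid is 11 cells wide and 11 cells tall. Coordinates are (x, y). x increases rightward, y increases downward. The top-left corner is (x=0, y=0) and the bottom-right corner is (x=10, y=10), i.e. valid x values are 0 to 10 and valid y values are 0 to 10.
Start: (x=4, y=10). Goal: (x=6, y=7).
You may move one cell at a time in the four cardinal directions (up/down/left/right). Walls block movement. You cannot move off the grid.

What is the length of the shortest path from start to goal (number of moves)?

BFS from (x=4, y=10) until reaching (x=6, y=7):
  Distance 0: (x=4, y=10)
  Distance 1: (x=4, y=9), (x=3, y=10)
  Distance 2: (x=4, y=8), (x=3, y=9), (x=5, y=9), (x=2, y=10)
  Distance 3: (x=4, y=7), (x=5, y=8), (x=6, y=9), (x=1, y=10)
  Distance 4: (x=4, y=6), (x=5, y=7), (x=6, y=8), (x=1, y=9), (x=0, y=10), (x=6, y=10)
  Distance 5: (x=5, y=6), (x=6, y=7), (x=1, y=8), (x=7, y=8), (x=0, y=9), (x=7, y=10)  <- goal reached here
One shortest path (5 moves): (x=4, y=10) -> (x=4, y=9) -> (x=5, y=9) -> (x=6, y=9) -> (x=6, y=8) -> (x=6, y=7)

Answer: Shortest path length: 5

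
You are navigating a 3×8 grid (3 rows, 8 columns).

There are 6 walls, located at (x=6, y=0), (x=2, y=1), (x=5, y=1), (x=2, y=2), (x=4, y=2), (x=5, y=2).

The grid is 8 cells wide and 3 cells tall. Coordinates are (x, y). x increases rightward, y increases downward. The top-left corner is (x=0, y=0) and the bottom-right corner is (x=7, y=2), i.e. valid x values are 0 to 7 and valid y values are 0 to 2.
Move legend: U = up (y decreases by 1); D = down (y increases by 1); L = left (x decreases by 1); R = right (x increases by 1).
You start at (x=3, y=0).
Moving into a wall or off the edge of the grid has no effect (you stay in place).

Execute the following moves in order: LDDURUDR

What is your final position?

Start: (x=3, y=0)
  L (left): (x=3, y=0) -> (x=2, y=0)
  D (down): blocked, stay at (x=2, y=0)
  D (down): blocked, stay at (x=2, y=0)
  U (up): blocked, stay at (x=2, y=0)
  R (right): (x=2, y=0) -> (x=3, y=0)
  U (up): blocked, stay at (x=3, y=0)
  D (down): (x=3, y=0) -> (x=3, y=1)
  R (right): (x=3, y=1) -> (x=4, y=1)
Final: (x=4, y=1)

Answer: Final position: (x=4, y=1)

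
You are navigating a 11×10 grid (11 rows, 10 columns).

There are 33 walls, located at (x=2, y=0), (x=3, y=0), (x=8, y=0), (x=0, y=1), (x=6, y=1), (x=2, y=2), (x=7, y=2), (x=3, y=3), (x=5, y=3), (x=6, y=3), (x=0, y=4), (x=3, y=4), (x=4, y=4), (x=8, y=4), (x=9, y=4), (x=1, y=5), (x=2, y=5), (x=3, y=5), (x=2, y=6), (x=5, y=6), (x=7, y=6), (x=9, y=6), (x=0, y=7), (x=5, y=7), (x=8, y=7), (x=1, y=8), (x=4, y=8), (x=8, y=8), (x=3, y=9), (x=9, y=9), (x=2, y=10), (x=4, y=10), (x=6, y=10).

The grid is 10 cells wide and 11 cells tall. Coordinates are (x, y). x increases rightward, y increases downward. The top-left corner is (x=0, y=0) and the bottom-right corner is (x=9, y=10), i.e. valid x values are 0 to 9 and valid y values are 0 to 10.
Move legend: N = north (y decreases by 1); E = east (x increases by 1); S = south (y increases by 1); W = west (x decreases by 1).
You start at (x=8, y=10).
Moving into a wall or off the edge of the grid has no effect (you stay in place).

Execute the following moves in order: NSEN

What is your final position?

Start: (x=8, y=10)
  N (north): (x=8, y=10) -> (x=8, y=9)
  S (south): (x=8, y=9) -> (x=8, y=10)
  E (east): (x=8, y=10) -> (x=9, y=10)
  N (north): blocked, stay at (x=9, y=10)
Final: (x=9, y=10)

Answer: Final position: (x=9, y=10)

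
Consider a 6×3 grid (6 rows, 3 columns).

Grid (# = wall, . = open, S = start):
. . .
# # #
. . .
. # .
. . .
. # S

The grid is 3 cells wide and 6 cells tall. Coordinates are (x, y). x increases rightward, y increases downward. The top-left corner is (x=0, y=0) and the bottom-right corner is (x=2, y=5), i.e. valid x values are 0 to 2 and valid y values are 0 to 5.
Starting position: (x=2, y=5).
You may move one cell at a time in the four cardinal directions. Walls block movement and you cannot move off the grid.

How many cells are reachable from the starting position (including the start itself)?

BFS flood-fill from (x=2, y=5):
  Distance 0: (x=2, y=5)
  Distance 1: (x=2, y=4)
  Distance 2: (x=2, y=3), (x=1, y=4)
  Distance 3: (x=2, y=2), (x=0, y=4)
  Distance 4: (x=1, y=2), (x=0, y=3), (x=0, y=5)
  Distance 5: (x=0, y=2)
Total reachable: 10 (grid has 13 open cells total)

Answer: Reachable cells: 10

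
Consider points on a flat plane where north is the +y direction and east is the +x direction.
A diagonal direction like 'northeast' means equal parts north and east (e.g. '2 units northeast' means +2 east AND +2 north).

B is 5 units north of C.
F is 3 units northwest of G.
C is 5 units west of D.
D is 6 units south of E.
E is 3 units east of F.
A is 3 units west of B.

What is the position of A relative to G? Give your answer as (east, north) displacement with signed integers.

Place G at the origin (east=0, north=0).
  F is 3 units northwest of G: delta (east=-3, north=+3); F at (east=-3, north=3).
  E is 3 units east of F: delta (east=+3, north=+0); E at (east=0, north=3).
  D is 6 units south of E: delta (east=+0, north=-6); D at (east=0, north=-3).
  C is 5 units west of D: delta (east=-5, north=+0); C at (east=-5, north=-3).
  B is 5 units north of C: delta (east=+0, north=+5); B at (east=-5, north=2).
  A is 3 units west of B: delta (east=-3, north=+0); A at (east=-8, north=2).
Therefore A relative to G: (east=-8, north=2).

Answer: A is at (east=-8, north=2) relative to G.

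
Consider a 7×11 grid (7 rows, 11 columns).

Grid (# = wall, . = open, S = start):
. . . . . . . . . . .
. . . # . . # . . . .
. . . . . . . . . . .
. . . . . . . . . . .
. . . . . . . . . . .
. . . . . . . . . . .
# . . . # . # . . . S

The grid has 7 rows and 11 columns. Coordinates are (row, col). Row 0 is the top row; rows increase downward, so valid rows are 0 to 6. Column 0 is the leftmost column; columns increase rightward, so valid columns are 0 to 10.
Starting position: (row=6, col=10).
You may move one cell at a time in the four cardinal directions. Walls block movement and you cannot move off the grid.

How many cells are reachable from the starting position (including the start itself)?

BFS flood-fill from (row=6, col=10):
  Distance 0: (row=6, col=10)
  Distance 1: (row=5, col=10), (row=6, col=9)
  Distance 2: (row=4, col=10), (row=5, col=9), (row=6, col=8)
  Distance 3: (row=3, col=10), (row=4, col=9), (row=5, col=8), (row=6, col=7)
  Distance 4: (row=2, col=10), (row=3, col=9), (row=4, col=8), (row=5, col=7)
  Distance 5: (row=1, col=10), (row=2, col=9), (row=3, col=8), (row=4, col=7), (row=5, col=6)
  Distance 6: (row=0, col=10), (row=1, col=9), (row=2, col=8), (row=3, col=7), (row=4, col=6), (row=5, col=5)
  Distance 7: (row=0, col=9), (row=1, col=8), (row=2, col=7), (row=3, col=6), (row=4, col=5), (row=5, col=4), (row=6, col=5)
  Distance 8: (row=0, col=8), (row=1, col=7), (row=2, col=6), (row=3, col=5), (row=4, col=4), (row=5, col=3)
  Distance 9: (row=0, col=7), (row=2, col=5), (row=3, col=4), (row=4, col=3), (row=5, col=2), (row=6, col=3)
  Distance 10: (row=0, col=6), (row=1, col=5), (row=2, col=4), (row=3, col=3), (row=4, col=2), (row=5, col=1), (row=6, col=2)
  Distance 11: (row=0, col=5), (row=1, col=4), (row=2, col=3), (row=3, col=2), (row=4, col=1), (row=5, col=0), (row=6, col=1)
  Distance 12: (row=0, col=4), (row=2, col=2), (row=3, col=1), (row=4, col=0)
  Distance 13: (row=0, col=3), (row=1, col=2), (row=2, col=1), (row=3, col=0)
  Distance 14: (row=0, col=2), (row=1, col=1), (row=2, col=0)
  Distance 15: (row=0, col=1), (row=1, col=0)
  Distance 16: (row=0, col=0)
Total reachable: 72 (grid has 72 open cells total)

Answer: Reachable cells: 72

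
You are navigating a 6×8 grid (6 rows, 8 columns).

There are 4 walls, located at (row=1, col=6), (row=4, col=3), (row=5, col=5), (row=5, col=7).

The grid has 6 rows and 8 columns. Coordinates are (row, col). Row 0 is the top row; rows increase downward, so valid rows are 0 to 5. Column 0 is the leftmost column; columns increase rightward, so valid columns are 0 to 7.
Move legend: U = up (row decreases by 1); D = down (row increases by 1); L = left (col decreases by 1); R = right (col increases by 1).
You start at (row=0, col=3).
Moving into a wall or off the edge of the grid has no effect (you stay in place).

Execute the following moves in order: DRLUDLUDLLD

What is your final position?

Start: (row=0, col=3)
  D (down): (row=0, col=3) -> (row=1, col=3)
  R (right): (row=1, col=3) -> (row=1, col=4)
  L (left): (row=1, col=4) -> (row=1, col=3)
  U (up): (row=1, col=3) -> (row=0, col=3)
  D (down): (row=0, col=3) -> (row=1, col=3)
  L (left): (row=1, col=3) -> (row=1, col=2)
  U (up): (row=1, col=2) -> (row=0, col=2)
  D (down): (row=0, col=2) -> (row=1, col=2)
  L (left): (row=1, col=2) -> (row=1, col=1)
  L (left): (row=1, col=1) -> (row=1, col=0)
  D (down): (row=1, col=0) -> (row=2, col=0)
Final: (row=2, col=0)

Answer: Final position: (row=2, col=0)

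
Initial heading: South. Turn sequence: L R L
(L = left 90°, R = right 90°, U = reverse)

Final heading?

Start: South
  L (left (90° counter-clockwise)) -> East
  R (right (90° clockwise)) -> South
  L (left (90° counter-clockwise)) -> East
Final: East

Answer: Final heading: East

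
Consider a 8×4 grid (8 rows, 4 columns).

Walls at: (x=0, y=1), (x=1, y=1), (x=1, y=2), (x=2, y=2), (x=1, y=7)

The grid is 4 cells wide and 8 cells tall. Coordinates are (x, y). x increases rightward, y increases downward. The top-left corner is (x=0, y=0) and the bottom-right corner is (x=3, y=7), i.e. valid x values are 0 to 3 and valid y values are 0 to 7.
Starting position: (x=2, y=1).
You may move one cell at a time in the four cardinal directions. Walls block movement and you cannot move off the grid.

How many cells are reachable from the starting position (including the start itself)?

Answer: Reachable cells: 27

Derivation:
BFS flood-fill from (x=2, y=1):
  Distance 0: (x=2, y=1)
  Distance 1: (x=2, y=0), (x=3, y=1)
  Distance 2: (x=1, y=0), (x=3, y=0), (x=3, y=2)
  Distance 3: (x=0, y=0), (x=3, y=3)
  Distance 4: (x=2, y=3), (x=3, y=4)
  Distance 5: (x=1, y=3), (x=2, y=4), (x=3, y=5)
  Distance 6: (x=0, y=3), (x=1, y=4), (x=2, y=5), (x=3, y=6)
  Distance 7: (x=0, y=2), (x=0, y=4), (x=1, y=5), (x=2, y=6), (x=3, y=7)
  Distance 8: (x=0, y=5), (x=1, y=6), (x=2, y=7)
  Distance 9: (x=0, y=6)
  Distance 10: (x=0, y=7)
Total reachable: 27 (grid has 27 open cells total)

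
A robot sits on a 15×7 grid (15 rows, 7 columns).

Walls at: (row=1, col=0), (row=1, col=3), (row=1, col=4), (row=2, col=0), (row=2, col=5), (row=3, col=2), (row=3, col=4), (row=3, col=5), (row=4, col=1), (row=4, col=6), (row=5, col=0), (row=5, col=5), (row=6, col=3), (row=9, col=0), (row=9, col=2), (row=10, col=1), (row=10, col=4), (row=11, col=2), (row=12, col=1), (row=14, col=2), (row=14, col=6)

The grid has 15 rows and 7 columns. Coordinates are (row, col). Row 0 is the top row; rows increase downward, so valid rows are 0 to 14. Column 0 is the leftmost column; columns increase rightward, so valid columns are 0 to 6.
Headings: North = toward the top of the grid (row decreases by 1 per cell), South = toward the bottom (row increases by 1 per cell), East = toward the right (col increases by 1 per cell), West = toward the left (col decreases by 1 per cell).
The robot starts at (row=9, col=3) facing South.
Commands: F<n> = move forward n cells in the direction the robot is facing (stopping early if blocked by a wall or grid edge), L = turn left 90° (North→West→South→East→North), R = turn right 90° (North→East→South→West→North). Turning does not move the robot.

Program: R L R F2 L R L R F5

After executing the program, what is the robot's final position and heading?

Answer: Final position: (row=9, col=3), facing West

Derivation:
Start: (row=9, col=3), facing South
  R: turn right, now facing West
  L: turn left, now facing South
  R: turn right, now facing West
  F2: move forward 0/2 (blocked), now at (row=9, col=3)
  L: turn left, now facing South
  R: turn right, now facing West
  L: turn left, now facing South
  R: turn right, now facing West
  F5: move forward 0/5 (blocked), now at (row=9, col=3)
Final: (row=9, col=3), facing West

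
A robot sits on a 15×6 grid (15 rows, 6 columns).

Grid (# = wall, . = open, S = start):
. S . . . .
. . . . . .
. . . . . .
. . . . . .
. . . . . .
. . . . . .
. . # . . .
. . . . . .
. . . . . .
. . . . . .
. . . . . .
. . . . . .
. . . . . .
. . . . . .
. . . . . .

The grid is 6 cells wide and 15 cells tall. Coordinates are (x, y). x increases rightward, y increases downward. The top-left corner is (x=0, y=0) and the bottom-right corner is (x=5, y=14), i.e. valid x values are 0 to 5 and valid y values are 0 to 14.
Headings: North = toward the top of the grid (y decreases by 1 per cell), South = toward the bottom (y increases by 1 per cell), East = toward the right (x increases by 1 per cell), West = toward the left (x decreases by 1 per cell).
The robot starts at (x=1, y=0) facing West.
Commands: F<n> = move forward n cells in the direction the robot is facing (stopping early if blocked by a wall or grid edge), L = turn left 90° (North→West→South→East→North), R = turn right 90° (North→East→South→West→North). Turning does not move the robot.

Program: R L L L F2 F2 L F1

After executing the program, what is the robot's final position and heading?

Start: (x=1, y=0), facing West
  R: turn right, now facing North
  L: turn left, now facing West
  L: turn left, now facing South
  L: turn left, now facing East
  F2: move forward 2, now at (x=3, y=0)
  F2: move forward 2, now at (x=5, y=0)
  L: turn left, now facing North
  F1: move forward 0/1 (blocked), now at (x=5, y=0)
Final: (x=5, y=0), facing North

Answer: Final position: (x=5, y=0), facing North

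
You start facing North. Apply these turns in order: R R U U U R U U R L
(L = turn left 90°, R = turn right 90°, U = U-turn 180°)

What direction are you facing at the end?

Answer: Final heading: East

Derivation:
Start: North
  R (right (90° clockwise)) -> East
  R (right (90° clockwise)) -> South
  U (U-turn (180°)) -> North
  U (U-turn (180°)) -> South
  U (U-turn (180°)) -> North
  R (right (90° clockwise)) -> East
  U (U-turn (180°)) -> West
  U (U-turn (180°)) -> East
  R (right (90° clockwise)) -> South
  L (left (90° counter-clockwise)) -> East
Final: East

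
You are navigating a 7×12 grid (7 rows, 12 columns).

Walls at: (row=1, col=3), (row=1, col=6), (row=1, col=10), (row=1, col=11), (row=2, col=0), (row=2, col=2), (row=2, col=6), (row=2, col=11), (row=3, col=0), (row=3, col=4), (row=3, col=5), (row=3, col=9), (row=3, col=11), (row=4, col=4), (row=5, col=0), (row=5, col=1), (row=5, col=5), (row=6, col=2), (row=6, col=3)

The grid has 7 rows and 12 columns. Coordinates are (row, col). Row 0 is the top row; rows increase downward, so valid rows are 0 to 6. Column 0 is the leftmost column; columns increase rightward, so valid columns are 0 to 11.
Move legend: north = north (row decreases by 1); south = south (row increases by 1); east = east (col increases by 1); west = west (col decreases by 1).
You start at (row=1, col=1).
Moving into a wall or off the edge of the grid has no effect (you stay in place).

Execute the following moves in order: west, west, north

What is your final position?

Answer: Final position: (row=0, col=0)

Derivation:
Start: (row=1, col=1)
  west (west): (row=1, col=1) -> (row=1, col=0)
  west (west): blocked, stay at (row=1, col=0)
  north (north): (row=1, col=0) -> (row=0, col=0)
Final: (row=0, col=0)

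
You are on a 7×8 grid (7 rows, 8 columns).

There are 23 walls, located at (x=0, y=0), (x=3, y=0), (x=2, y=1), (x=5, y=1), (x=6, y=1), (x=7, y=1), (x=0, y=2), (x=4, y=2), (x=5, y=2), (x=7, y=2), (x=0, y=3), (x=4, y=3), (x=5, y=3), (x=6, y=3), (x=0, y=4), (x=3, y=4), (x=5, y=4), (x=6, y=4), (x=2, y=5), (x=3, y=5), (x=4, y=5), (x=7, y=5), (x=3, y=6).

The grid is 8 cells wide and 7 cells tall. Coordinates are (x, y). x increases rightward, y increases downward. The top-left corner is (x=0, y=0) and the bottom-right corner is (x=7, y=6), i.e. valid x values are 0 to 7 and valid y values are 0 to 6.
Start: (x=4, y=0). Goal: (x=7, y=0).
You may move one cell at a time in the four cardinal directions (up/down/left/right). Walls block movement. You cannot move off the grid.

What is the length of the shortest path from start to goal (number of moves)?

Answer: Shortest path length: 3

Derivation:
BFS from (x=4, y=0) until reaching (x=7, y=0):
  Distance 0: (x=4, y=0)
  Distance 1: (x=5, y=0), (x=4, y=1)
  Distance 2: (x=6, y=0), (x=3, y=1)
  Distance 3: (x=7, y=0), (x=3, y=2)  <- goal reached here
One shortest path (3 moves): (x=4, y=0) -> (x=5, y=0) -> (x=6, y=0) -> (x=7, y=0)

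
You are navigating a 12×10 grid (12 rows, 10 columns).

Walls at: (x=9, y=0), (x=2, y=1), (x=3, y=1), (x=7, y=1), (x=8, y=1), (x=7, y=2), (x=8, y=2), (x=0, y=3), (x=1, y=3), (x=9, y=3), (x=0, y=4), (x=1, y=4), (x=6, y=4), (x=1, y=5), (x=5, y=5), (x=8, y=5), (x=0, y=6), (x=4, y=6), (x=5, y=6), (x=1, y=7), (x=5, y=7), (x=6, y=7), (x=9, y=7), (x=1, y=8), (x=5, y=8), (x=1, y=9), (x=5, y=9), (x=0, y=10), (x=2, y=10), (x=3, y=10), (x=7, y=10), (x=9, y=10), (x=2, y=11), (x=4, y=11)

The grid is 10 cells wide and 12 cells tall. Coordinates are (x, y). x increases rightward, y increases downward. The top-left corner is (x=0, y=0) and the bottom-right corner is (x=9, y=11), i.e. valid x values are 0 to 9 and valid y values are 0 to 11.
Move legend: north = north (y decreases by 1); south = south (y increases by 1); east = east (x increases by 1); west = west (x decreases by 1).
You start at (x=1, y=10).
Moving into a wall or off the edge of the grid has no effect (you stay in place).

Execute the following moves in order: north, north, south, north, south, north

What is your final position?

Start: (x=1, y=10)
  north (north): blocked, stay at (x=1, y=10)
  north (north): blocked, stay at (x=1, y=10)
  south (south): (x=1, y=10) -> (x=1, y=11)
  north (north): (x=1, y=11) -> (x=1, y=10)
  south (south): (x=1, y=10) -> (x=1, y=11)
  north (north): (x=1, y=11) -> (x=1, y=10)
Final: (x=1, y=10)

Answer: Final position: (x=1, y=10)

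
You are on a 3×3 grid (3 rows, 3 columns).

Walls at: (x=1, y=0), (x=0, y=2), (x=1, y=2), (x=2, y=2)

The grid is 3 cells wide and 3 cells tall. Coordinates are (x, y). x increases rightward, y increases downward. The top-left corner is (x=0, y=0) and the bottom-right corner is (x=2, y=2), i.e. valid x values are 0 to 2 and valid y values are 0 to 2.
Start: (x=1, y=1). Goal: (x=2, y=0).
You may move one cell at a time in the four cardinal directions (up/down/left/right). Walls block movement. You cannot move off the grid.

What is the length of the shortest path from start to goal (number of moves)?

BFS from (x=1, y=1) until reaching (x=2, y=0):
  Distance 0: (x=1, y=1)
  Distance 1: (x=0, y=1), (x=2, y=1)
  Distance 2: (x=0, y=0), (x=2, y=0)  <- goal reached here
One shortest path (2 moves): (x=1, y=1) -> (x=2, y=1) -> (x=2, y=0)

Answer: Shortest path length: 2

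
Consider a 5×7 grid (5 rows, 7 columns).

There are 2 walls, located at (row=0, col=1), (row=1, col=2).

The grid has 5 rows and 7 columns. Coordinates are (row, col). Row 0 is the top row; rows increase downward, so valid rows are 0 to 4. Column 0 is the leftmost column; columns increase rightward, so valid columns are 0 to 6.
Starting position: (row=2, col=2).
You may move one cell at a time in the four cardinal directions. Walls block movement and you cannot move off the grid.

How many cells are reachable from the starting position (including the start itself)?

BFS flood-fill from (row=2, col=2):
  Distance 0: (row=2, col=2)
  Distance 1: (row=2, col=1), (row=2, col=3), (row=3, col=2)
  Distance 2: (row=1, col=1), (row=1, col=3), (row=2, col=0), (row=2, col=4), (row=3, col=1), (row=3, col=3), (row=4, col=2)
  Distance 3: (row=0, col=3), (row=1, col=0), (row=1, col=4), (row=2, col=5), (row=3, col=0), (row=3, col=4), (row=4, col=1), (row=4, col=3)
  Distance 4: (row=0, col=0), (row=0, col=2), (row=0, col=4), (row=1, col=5), (row=2, col=6), (row=3, col=5), (row=4, col=0), (row=4, col=4)
  Distance 5: (row=0, col=5), (row=1, col=6), (row=3, col=6), (row=4, col=5)
  Distance 6: (row=0, col=6), (row=4, col=6)
Total reachable: 33 (grid has 33 open cells total)

Answer: Reachable cells: 33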